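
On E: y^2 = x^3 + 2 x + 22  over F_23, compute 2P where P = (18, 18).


Doubling: s = (3 x1^2 + a) / (2 y1)
s = (3*18^2 + 2) / (2*18) mod 23 = 13
x3 = s^2 - 2 x1 mod 23 = 13^2 - 2*18 = 18
y3 = s (x1 - x3) - y1 mod 23 = 13 * (18 - 18) - 18 = 5

2P = (18, 5)


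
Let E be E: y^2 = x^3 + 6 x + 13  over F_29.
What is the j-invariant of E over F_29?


Delta = -16(4 a^3 + 27 b^2) mod 29 = 23
-1728 * (4 a)^3 = -1728 * (4*6)^3 mod 29 = 8
j = 8 * 23^(-1) mod 29 = 18

j = 18 (mod 29)


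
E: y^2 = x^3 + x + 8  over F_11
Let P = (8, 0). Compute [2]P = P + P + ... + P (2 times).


k = 2 = 10_2 (binary, LSB first: 01)
Double-and-add from P = (8, 0):
  bit 0 = 0: acc unchanged = O
  bit 1 = 1: acc = O + O = O

2P = O


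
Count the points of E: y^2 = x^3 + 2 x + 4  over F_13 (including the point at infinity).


For each x in F_13, count y with y^2 = x^3 + 2 x + 4 mod 13:
  x = 0: RHS = 4, y in [2, 11]  -> 2 point(s)
  x = 2: RHS = 3, y in [4, 9]  -> 2 point(s)
  x = 5: RHS = 9, y in [3, 10]  -> 2 point(s)
  x = 7: RHS = 10, y in [6, 7]  -> 2 point(s)
  x = 8: RHS = 12, y in [5, 8]  -> 2 point(s)
  x = 9: RHS = 10, y in [6, 7]  -> 2 point(s)
  x = 10: RHS = 10, y in [6, 7]  -> 2 point(s)
  x = 12: RHS = 1, y in [1, 12]  -> 2 point(s)
Affine points: 16. Add the point at infinity: total = 17.

#E(F_13) = 17


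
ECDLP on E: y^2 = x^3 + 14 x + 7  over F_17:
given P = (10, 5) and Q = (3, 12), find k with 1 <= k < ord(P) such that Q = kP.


Enumerate multiples of P until we hit Q = (3, 12):
  1P = (10, 5)
  2P = (16, 14)
  3P = (6, 1)
  4P = (2, 3)
  5P = (4, 5)
  6P = (3, 12)
Match found at i = 6.

k = 6


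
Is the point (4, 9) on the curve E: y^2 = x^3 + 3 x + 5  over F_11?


Check whether y^2 = x^3 + 3 x + 5 (mod 11) for (x, y) = (4, 9).
LHS: y^2 = 9^2 mod 11 = 4
RHS: x^3 + 3 x + 5 = 4^3 + 3*4 + 5 mod 11 = 4
LHS = RHS

Yes, on the curve


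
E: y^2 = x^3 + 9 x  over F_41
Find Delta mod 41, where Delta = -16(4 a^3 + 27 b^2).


4 a^3 + 27 b^2 = 4*9^3 + 27*0^2 = 2916 + 0 = 2916
Delta = -16 * (2916) = -46656
Delta mod 41 = 2

Delta = 2 (mod 41)


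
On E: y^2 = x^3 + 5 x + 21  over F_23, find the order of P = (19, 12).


Compute successive multiples of P until we hit O:
  1P = (19, 12)
  2P = (11, 21)
  3P = (9, 17)
  4P = (1, 2)
  5P = (7, 10)
  6P = (13, 12)
  7P = (14, 11)
  8P = (2, 19)
  ... (continuing to 27P)
  27P = O

ord(P) = 27


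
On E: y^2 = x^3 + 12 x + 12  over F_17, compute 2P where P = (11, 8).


Doubling: s = (3 x1^2 + a) / (2 y1)
s = (3*11^2 + 12) / (2*8) mod 17 = 16
x3 = s^2 - 2 x1 mod 17 = 16^2 - 2*11 = 13
y3 = s (x1 - x3) - y1 mod 17 = 16 * (11 - 13) - 8 = 11

2P = (13, 11)


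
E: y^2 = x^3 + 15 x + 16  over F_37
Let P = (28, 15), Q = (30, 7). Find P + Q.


P != Q, so use the chord formula.
s = (y2 - y1) / (x2 - x1) = (29) / (2) mod 37 = 33
x3 = s^2 - x1 - x2 mod 37 = 33^2 - 28 - 30 = 32
y3 = s (x1 - x3) - y1 mod 37 = 33 * (28 - 32) - 15 = 1

P + Q = (32, 1)


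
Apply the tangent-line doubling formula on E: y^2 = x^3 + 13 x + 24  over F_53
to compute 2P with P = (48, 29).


Doubling: s = (3 x1^2 + a) / (2 y1)
s = (3*48^2 + 13) / (2*29) mod 53 = 7
x3 = s^2 - 2 x1 mod 53 = 7^2 - 2*48 = 6
y3 = s (x1 - x3) - y1 mod 53 = 7 * (48 - 6) - 29 = 0

2P = (6, 0)


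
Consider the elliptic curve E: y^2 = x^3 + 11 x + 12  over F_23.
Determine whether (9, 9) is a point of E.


Check whether y^2 = x^3 + 11 x + 12 (mod 23) for (x, y) = (9, 9).
LHS: y^2 = 9^2 mod 23 = 12
RHS: x^3 + 11 x + 12 = 9^3 + 11*9 + 12 mod 23 = 12
LHS = RHS

Yes, on the curve


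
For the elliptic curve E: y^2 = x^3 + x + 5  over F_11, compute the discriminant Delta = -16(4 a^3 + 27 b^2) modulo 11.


4 a^3 + 27 b^2 = 4*1^3 + 27*5^2 = 4 + 675 = 679
Delta = -16 * (679) = -10864
Delta mod 11 = 4

Delta = 4 (mod 11)


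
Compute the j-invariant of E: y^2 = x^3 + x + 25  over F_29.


Delta = -16(4 a^3 + 27 b^2) mod 29 = 13
-1728 * (4 a)^3 = -1728 * (4*1)^3 mod 29 = 14
j = 14 * 13^(-1) mod 29 = 10

j = 10 (mod 29)


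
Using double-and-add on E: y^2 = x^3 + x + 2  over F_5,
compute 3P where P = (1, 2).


k = 3 = 11_2 (binary, LSB first: 11)
Double-and-add from P = (1, 2):
  bit 0 = 1: acc = O + (1, 2) = (1, 2)
  bit 1 = 1: acc = (1, 2) + (4, 0) = (1, 3)

3P = (1, 3)


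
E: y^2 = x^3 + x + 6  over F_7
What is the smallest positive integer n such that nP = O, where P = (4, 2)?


Compute successive multiples of P until we hit O:
  1P = (4, 2)
  2P = (6, 5)
  3P = (1, 6)
  4P = (3, 6)
  5P = (2, 4)
  6P = (2, 3)
  7P = (3, 1)
  8P = (1, 1)
  ... (continuing to 11P)
  11P = O

ord(P) = 11


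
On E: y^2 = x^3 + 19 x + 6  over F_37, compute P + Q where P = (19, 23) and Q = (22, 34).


P != Q, so use the chord formula.
s = (y2 - y1) / (x2 - x1) = (11) / (3) mod 37 = 16
x3 = s^2 - x1 - x2 mod 37 = 16^2 - 19 - 22 = 30
y3 = s (x1 - x3) - y1 mod 37 = 16 * (19 - 30) - 23 = 23

P + Q = (30, 23)


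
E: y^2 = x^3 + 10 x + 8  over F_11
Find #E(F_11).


For each x in F_11, count y with y^2 = x^3 + 10 x + 8 mod 11:
  x = 2: RHS = 3, y in [5, 6]  -> 2 point(s)
  x = 6: RHS = 9, y in [3, 8]  -> 2 point(s)
  x = 7: RHS = 3, y in [5, 6]  -> 2 point(s)
Affine points: 6. Add the point at infinity: total = 7.

#E(F_11) = 7


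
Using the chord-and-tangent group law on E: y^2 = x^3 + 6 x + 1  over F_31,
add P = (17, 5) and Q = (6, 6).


P != Q, so use the chord formula.
s = (y2 - y1) / (x2 - x1) = (1) / (20) mod 31 = 14
x3 = s^2 - x1 - x2 mod 31 = 14^2 - 17 - 6 = 18
y3 = s (x1 - x3) - y1 mod 31 = 14 * (17 - 18) - 5 = 12

P + Q = (18, 12)


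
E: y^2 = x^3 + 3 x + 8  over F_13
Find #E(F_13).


For each x in F_13, count y with y^2 = x^3 + 3 x + 8 mod 13:
  x = 1: RHS = 12, y in [5, 8]  -> 2 point(s)
  x = 2: RHS = 9, y in [3, 10]  -> 2 point(s)
  x = 9: RHS = 10, y in [6, 7]  -> 2 point(s)
  x = 12: RHS = 4, y in [2, 11]  -> 2 point(s)
Affine points: 8. Add the point at infinity: total = 9.

#E(F_13) = 9


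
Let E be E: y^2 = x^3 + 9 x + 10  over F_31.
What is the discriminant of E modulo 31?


4 a^3 + 27 b^2 = 4*9^3 + 27*10^2 = 2916 + 2700 = 5616
Delta = -16 * (5616) = -89856
Delta mod 31 = 13

Delta = 13 (mod 31)


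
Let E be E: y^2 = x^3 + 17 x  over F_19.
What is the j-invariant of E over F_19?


Delta = -16(4 a^3 + 27 b^2) mod 19 = 18
-1728 * (4 a)^3 = -1728 * (4*17)^3 mod 19 = 1
j = 1 * 18^(-1) mod 19 = 18

j = 18 (mod 19)


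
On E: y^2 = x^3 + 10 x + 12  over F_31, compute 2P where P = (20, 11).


Doubling: s = (3 x1^2 + a) / (2 y1)
s = (3*20^2 + 10) / (2*11) mod 31 = 24
x3 = s^2 - 2 x1 mod 31 = 24^2 - 2*20 = 9
y3 = s (x1 - x3) - y1 mod 31 = 24 * (20 - 9) - 11 = 5

2P = (9, 5)


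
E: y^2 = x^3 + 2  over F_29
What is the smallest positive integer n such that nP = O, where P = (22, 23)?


Compute successive multiples of P until we hit O:
  1P = (22, 23)
  2P = (10, 4)
  3P = (13, 13)
  4P = (16, 3)
  5P = (15, 10)
  6P = (28, 28)
  7P = (24, 14)
  8P = (25, 5)
  ... (continuing to 30P)
  30P = O

ord(P) = 30


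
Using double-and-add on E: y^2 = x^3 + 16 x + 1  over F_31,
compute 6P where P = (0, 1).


k = 6 = 110_2 (binary, LSB first: 011)
Double-and-add from P = (0, 1):
  bit 0 = 0: acc unchanged = O
  bit 1 = 1: acc = O + (2, 14) = (2, 14)
  bit 2 = 1: acc = (2, 14) + (28, 22) = (11, 19)

6P = (11, 19)


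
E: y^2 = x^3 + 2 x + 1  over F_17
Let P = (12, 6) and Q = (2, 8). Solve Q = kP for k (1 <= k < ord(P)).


Enumerate multiples of P until we hit Q = (2, 8):
  1P = (12, 6)
  2P = (1, 15)
  3P = (2, 9)
  4P = (7, 1)
  5P = (16, 7)
  6P = (5, 0)
  7P = (16, 10)
  8P = (7, 16)
  9P = (2, 8)
Match found at i = 9.

k = 9


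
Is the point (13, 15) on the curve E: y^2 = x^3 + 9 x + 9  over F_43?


Check whether y^2 = x^3 + 9 x + 9 (mod 43) for (x, y) = (13, 15).
LHS: y^2 = 15^2 mod 43 = 10
RHS: x^3 + 9 x + 9 = 13^3 + 9*13 + 9 mod 43 = 1
LHS != RHS

No, not on the curve


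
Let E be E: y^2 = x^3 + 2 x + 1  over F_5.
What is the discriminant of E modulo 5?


4 a^3 + 27 b^2 = 4*2^3 + 27*1^2 = 32 + 27 = 59
Delta = -16 * (59) = -944
Delta mod 5 = 1

Delta = 1 (mod 5)


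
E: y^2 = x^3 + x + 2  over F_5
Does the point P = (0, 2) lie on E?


Check whether y^2 = x^3 + 1 x + 2 (mod 5) for (x, y) = (0, 2).
LHS: y^2 = 2^2 mod 5 = 4
RHS: x^3 + 1 x + 2 = 0^3 + 1*0 + 2 mod 5 = 2
LHS != RHS

No, not on the curve


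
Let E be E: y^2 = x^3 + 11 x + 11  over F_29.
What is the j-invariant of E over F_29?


Delta = -16(4 a^3 + 27 b^2) mod 29 = 4
-1728 * (4 a)^3 = -1728 * (4*11)^3 mod 29 = 16
j = 16 * 4^(-1) mod 29 = 4

j = 4 (mod 29)


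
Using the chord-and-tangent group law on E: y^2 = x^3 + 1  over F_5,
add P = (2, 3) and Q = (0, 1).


P != Q, so use the chord formula.
s = (y2 - y1) / (x2 - x1) = (3) / (3) mod 5 = 1
x3 = s^2 - x1 - x2 mod 5 = 1^2 - 2 - 0 = 4
y3 = s (x1 - x3) - y1 mod 5 = 1 * (2 - 4) - 3 = 0

P + Q = (4, 0)


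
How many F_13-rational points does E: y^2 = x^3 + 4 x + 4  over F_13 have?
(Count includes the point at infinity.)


For each x in F_13, count y with y^2 = x^3 + 4 x + 4 mod 13:
  x = 0: RHS = 4, y in [2, 11]  -> 2 point(s)
  x = 1: RHS = 9, y in [3, 10]  -> 2 point(s)
  x = 3: RHS = 4, y in [2, 11]  -> 2 point(s)
  x = 6: RHS = 10, y in [6, 7]  -> 2 point(s)
  x = 10: RHS = 4, y in [2, 11]  -> 2 point(s)
  x = 11: RHS = 1, y in [1, 12]  -> 2 point(s)
  x = 12: RHS = 12, y in [5, 8]  -> 2 point(s)
Affine points: 14. Add the point at infinity: total = 15.

#E(F_13) = 15


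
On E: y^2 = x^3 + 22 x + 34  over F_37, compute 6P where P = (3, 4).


k = 6 = 110_2 (binary, LSB first: 011)
Double-and-add from P = (3, 4):
  bit 0 = 0: acc unchanged = O
  bit 1 = 1: acc = O + (24, 20) = (24, 20)
  bit 2 = 1: acc = (24, 20) + (23, 33) = (11, 33)

6P = (11, 33)


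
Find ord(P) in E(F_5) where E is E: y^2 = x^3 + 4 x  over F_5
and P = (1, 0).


Compute successive multiples of P until we hit O:
  1P = (1, 0)
  2P = O

ord(P) = 2


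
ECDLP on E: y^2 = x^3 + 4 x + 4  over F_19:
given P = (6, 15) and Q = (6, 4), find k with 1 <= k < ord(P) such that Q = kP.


Enumerate multiples of P until we hit Q = (6, 4):
  1P = (6, 15)
  2P = (13, 7)
  3P = (11, 7)
  4P = (0, 2)
  5P = (14, 12)
  6P = (3, 10)
  7P = (17, 11)
  8P = (1, 16)
  9P = (9, 16)
  10P = (2, 18)
  11P = (8, 15)
  12P = (5, 4)
  13P = (15, 0)
  14P = (5, 15)
  15P = (8, 4)
  16P = (2, 1)
  17P = (9, 3)
  18P = (1, 3)
  19P = (17, 8)
  20P = (3, 9)
  21P = (14, 7)
  22P = (0, 17)
  23P = (11, 12)
  24P = (13, 12)
  25P = (6, 4)
Match found at i = 25.

k = 25


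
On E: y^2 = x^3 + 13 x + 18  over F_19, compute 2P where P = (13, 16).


Doubling: s = (3 x1^2 + a) / (2 y1)
s = (3*13^2 + 13) / (2*16) mod 19 = 2
x3 = s^2 - 2 x1 mod 19 = 2^2 - 2*13 = 16
y3 = s (x1 - x3) - y1 mod 19 = 2 * (13 - 16) - 16 = 16

2P = (16, 16)


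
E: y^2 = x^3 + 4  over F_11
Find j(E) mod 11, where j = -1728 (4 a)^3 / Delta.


Delta = -16(4 a^3 + 27 b^2) mod 11 = 7
-1728 * (4 a)^3 = -1728 * (4*0)^3 mod 11 = 0
j = 0 * 7^(-1) mod 11 = 0

j = 0 (mod 11)


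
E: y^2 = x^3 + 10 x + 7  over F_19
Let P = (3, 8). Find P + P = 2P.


Doubling: s = (3 x1^2 + a) / (2 y1)
s = (3*3^2 + 10) / (2*8) mod 19 = 13
x3 = s^2 - 2 x1 mod 19 = 13^2 - 2*3 = 11
y3 = s (x1 - x3) - y1 mod 19 = 13 * (3 - 11) - 8 = 2

2P = (11, 2)


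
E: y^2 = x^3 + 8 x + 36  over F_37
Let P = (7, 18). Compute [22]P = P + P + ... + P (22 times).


k = 22 = 10110_2 (binary, LSB first: 01101)
Double-and-add from P = (7, 18):
  bit 0 = 0: acc unchanged = O
  bit 1 = 1: acc = O + (35, 30) = (35, 30)
  bit 2 = 1: acc = (35, 30) + (0, 31) = (30, 28)
  bit 3 = 0: acc unchanged = (30, 28)
  bit 4 = 1: acc = (30, 28) + (28, 7) = (6, 2)

22P = (6, 2)


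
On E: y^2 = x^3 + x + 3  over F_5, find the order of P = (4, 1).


Compute successive multiples of P until we hit O:
  1P = (4, 1)
  2P = (1, 0)
  3P = (4, 4)
  4P = O

ord(P) = 4


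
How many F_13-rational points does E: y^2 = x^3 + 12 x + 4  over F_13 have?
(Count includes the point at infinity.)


For each x in F_13, count y with y^2 = x^3 + 12 x + 4 mod 13:
  x = 0: RHS = 4, y in [2, 11]  -> 2 point(s)
  x = 1: RHS = 4, y in [2, 11]  -> 2 point(s)
  x = 2: RHS = 10, y in [6, 7]  -> 2 point(s)
  x = 4: RHS = 12, y in [5, 8]  -> 2 point(s)
  x = 8: RHS = 1, y in [1, 12]  -> 2 point(s)
  x = 9: RHS = 9, y in [3, 10]  -> 2 point(s)
  x = 12: RHS = 4, y in [2, 11]  -> 2 point(s)
Affine points: 14. Add the point at infinity: total = 15.

#E(F_13) = 15


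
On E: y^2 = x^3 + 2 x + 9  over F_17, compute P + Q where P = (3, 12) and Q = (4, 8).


P != Q, so use the chord formula.
s = (y2 - y1) / (x2 - x1) = (13) / (1) mod 17 = 13
x3 = s^2 - x1 - x2 mod 17 = 13^2 - 3 - 4 = 9
y3 = s (x1 - x3) - y1 mod 17 = 13 * (3 - 9) - 12 = 12

P + Q = (9, 12)


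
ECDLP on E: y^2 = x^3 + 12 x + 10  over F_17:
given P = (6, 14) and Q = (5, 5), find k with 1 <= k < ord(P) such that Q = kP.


Enumerate multiples of P until we hit Q = (5, 5):
  1P = (6, 14)
  2P = (14, 10)
  3P = (10, 5)
  4P = (5, 5)
Match found at i = 4.

k = 4


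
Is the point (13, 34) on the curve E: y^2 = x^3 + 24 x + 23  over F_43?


Check whether y^2 = x^3 + 24 x + 23 (mod 43) for (x, y) = (13, 34).
LHS: y^2 = 34^2 mod 43 = 38
RHS: x^3 + 24 x + 23 = 13^3 + 24*13 + 23 mod 43 = 38
LHS = RHS

Yes, on the curve


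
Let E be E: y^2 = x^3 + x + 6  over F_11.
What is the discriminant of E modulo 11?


4 a^3 + 27 b^2 = 4*1^3 + 27*6^2 = 4 + 972 = 976
Delta = -16 * (976) = -15616
Delta mod 11 = 4

Delta = 4 (mod 11)


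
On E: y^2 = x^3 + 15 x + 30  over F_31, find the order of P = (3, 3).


Compute successive multiples of P until we hit O:
  1P = (3, 3)
  2P = (12, 27)
  3P = (30, 18)
  4P = (14, 15)
  5P = (28, 12)
  6P = (10, 23)
  7P = (23, 24)
  8P = (13, 2)
  ... (continuing to 25P)
  25P = O

ord(P) = 25


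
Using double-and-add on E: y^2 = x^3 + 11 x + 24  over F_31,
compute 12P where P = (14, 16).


k = 12 = 1100_2 (binary, LSB first: 0011)
Double-and-add from P = (14, 16):
  bit 0 = 0: acc unchanged = O
  bit 1 = 0: acc unchanged = O
  bit 2 = 1: acc = O + (8, 29) = (8, 29)
  bit 3 = 1: acc = (8, 29) + (4, 16) = (16, 7)

12P = (16, 7)


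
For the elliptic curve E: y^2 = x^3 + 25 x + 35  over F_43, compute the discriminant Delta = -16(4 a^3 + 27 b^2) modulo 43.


4 a^3 + 27 b^2 = 4*25^3 + 27*35^2 = 62500 + 33075 = 95575
Delta = -16 * (95575) = -1529200
Delta mod 43 = 9

Delta = 9 (mod 43)


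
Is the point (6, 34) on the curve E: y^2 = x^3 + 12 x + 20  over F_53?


Check whether y^2 = x^3 + 12 x + 20 (mod 53) for (x, y) = (6, 34).
LHS: y^2 = 34^2 mod 53 = 43
RHS: x^3 + 12 x + 20 = 6^3 + 12*6 + 20 mod 53 = 43
LHS = RHS

Yes, on the curve


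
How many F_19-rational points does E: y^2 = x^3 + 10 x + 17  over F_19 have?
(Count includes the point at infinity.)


For each x in F_19, count y with y^2 = x^3 + 10 x + 17 mod 19:
  x = 0: RHS = 17, y in [6, 13]  -> 2 point(s)
  x = 1: RHS = 9, y in [3, 16]  -> 2 point(s)
  x = 2: RHS = 7, y in [8, 11]  -> 2 point(s)
  x = 3: RHS = 17, y in [6, 13]  -> 2 point(s)
  x = 4: RHS = 7, y in [8, 11]  -> 2 point(s)
  x = 8: RHS = 1, y in [1, 18]  -> 2 point(s)
  x = 9: RHS = 0, y in [0]  -> 1 point(s)
  x = 13: RHS = 7, y in [8, 11]  -> 2 point(s)
  x = 16: RHS = 17, y in [6, 13]  -> 2 point(s)
  x = 18: RHS = 6, y in [5, 14]  -> 2 point(s)
Affine points: 19. Add the point at infinity: total = 20.

#E(F_19) = 20


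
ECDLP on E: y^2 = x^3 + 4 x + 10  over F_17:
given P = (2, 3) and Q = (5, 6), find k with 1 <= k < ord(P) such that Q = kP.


Enumerate multiples of P until we hit Q = (5, 6):
  1P = (2, 3)
  2P = (5, 6)
Match found at i = 2.

k = 2


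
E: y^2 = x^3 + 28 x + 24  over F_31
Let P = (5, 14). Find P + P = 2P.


Doubling: s = (3 x1^2 + a) / (2 y1)
s = (3*5^2 + 28) / (2*14) mod 31 = 7
x3 = s^2 - 2 x1 mod 31 = 7^2 - 2*5 = 8
y3 = s (x1 - x3) - y1 mod 31 = 7 * (5 - 8) - 14 = 27

2P = (8, 27)


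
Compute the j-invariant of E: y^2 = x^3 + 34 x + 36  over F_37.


Delta = -16(4 a^3 + 27 b^2) mod 37 = 1
-1728 * (4 a)^3 = -1728 * (4*34)^3 mod 37 = 10
j = 10 * 1^(-1) mod 37 = 10

j = 10 (mod 37)


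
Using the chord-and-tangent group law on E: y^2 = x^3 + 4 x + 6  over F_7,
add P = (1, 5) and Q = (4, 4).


P != Q, so use the chord formula.
s = (y2 - y1) / (x2 - x1) = (6) / (3) mod 7 = 2
x3 = s^2 - x1 - x2 mod 7 = 2^2 - 1 - 4 = 6
y3 = s (x1 - x3) - y1 mod 7 = 2 * (1 - 6) - 5 = 6

P + Q = (6, 6)


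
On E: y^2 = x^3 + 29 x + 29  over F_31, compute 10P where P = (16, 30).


k = 10 = 1010_2 (binary, LSB first: 0101)
Double-and-add from P = (16, 30):
  bit 0 = 0: acc unchanged = O
  bit 1 = 1: acc = O + (27, 29) = (27, 29)
  bit 2 = 0: acc unchanged = (27, 29)
  bit 3 = 1: acc = (27, 29) + (1, 11) = (11, 25)

10P = (11, 25)


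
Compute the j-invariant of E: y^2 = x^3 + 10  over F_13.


Delta = -16(4 a^3 + 27 b^2) mod 13 = 12
-1728 * (4 a)^3 = -1728 * (4*0)^3 mod 13 = 0
j = 0 * 12^(-1) mod 13 = 0

j = 0 (mod 13)


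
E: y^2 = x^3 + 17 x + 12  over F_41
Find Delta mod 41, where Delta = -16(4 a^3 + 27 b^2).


4 a^3 + 27 b^2 = 4*17^3 + 27*12^2 = 19652 + 3888 = 23540
Delta = -16 * (23540) = -376640
Delta mod 41 = 27

Delta = 27 (mod 41)


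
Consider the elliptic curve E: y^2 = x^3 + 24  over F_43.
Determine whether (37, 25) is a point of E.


Check whether y^2 = x^3 + 0 x + 24 (mod 43) for (x, y) = (37, 25).
LHS: y^2 = 25^2 mod 43 = 23
RHS: x^3 + 0 x + 24 = 37^3 + 0*37 + 24 mod 43 = 23
LHS = RHS

Yes, on the curve


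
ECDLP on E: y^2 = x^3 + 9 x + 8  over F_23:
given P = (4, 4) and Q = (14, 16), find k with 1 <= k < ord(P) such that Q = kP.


Enumerate multiples of P until we hit Q = (14, 16):
  1P = (4, 4)
  2P = (0, 13)
  3P = (14, 7)
  4P = (9, 6)
  5P = (12, 2)
  6P = (20, 0)
  7P = (12, 21)
  8P = (9, 17)
  9P = (14, 16)
Match found at i = 9.

k = 9


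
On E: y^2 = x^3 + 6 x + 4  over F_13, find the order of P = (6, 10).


Compute successive multiples of P until we hit O:
  1P = (6, 10)
  2P = (11, 7)
  3P = (0, 2)
  4P = (3, 7)
  5P = (5, 4)
  6P = (12, 6)
  7P = (7, 8)
  8P = (4, 12)
  ... (continuing to 17P)
  17P = O

ord(P) = 17


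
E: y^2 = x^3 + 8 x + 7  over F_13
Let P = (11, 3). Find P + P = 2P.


Doubling: s = (3 x1^2 + a) / (2 y1)
s = (3*11^2 + 8) / (2*3) mod 13 = 12
x3 = s^2 - 2 x1 mod 13 = 12^2 - 2*11 = 5
y3 = s (x1 - x3) - y1 mod 13 = 12 * (11 - 5) - 3 = 4

2P = (5, 4)


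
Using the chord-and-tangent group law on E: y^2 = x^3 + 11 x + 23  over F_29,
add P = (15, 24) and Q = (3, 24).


P != Q, so use the chord formula.
s = (y2 - y1) / (x2 - x1) = (0) / (17) mod 29 = 0
x3 = s^2 - x1 - x2 mod 29 = 0^2 - 15 - 3 = 11
y3 = s (x1 - x3) - y1 mod 29 = 0 * (15 - 11) - 24 = 5

P + Q = (11, 5)


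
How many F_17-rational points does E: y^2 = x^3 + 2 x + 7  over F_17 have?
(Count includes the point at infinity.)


For each x in F_17, count y with y^2 = x^3 + 2 x + 7 mod 17:
  x = 2: RHS = 2, y in [6, 11]  -> 2 point(s)
  x = 8: RHS = 8, y in [5, 12]  -> 2 point(s)
  x = 11: RHS = 0, y in [0]  -> 1 point(s)
  x = 12: RHS = 8, y in [5, 12]  -> 2 point(s)
  x = 14: RHS = 8, y in [5, 12]  -> 2 point(s)
  x = 16: RHS = 4, y in [2, 15]  -> 2 point(s)
Affine points: 11. Add the point at infinity: total = 12.

#E(F_17) = 12


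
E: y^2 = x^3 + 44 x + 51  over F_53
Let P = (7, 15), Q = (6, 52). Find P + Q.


P != Q, so use the chord formula.
s = (y2 - y1) / (x2 - x1) = (37) / (52) mod 53 = 16
x3 = s^2 - x1 - x2 mod 53 = 16^2 - 7 - 6 = 31
y3 = s (x1 - x3) - y1 mod 53 = 16 * (7 - 31) - 15 = 25

P + Q = (31, 25)


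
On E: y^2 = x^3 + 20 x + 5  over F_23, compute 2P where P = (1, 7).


Doubling: s = (3 x1^2 + a) / (2 y1)
s = (3*1^2 + 20) / (2*7) mod 23 = 0
x3 = s^2 - 2 x1 mod 23 = 0^2 - 2*1 = 21
y3 = s (x1 - x3) - y1 mod 23 = 0 * (1 - 21) - 7 = 16

2P = (21, 16)


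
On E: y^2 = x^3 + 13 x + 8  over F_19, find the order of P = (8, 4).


Compute successive multiples of P until we hit O:
  1P = (8, 4)
  2P = (8, 15)
  3P = O

ord(P) = 3


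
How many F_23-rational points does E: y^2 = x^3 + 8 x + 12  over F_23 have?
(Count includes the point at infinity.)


For each x in F_23, count y with y^2 = x^3 + 8 x + 12 mod 23:
  x = 0: RHS = 12, y in [9, 14]  -> 2 point(s)
  x = 2: RHS = 13, y in [6, 17]  -> 2 point(s)
  x = 4: RHS = 16, y in [4, 19]  -> 2 point(s)
  x = 5: RHS = 16, y in [4, 19]  -> 2 point(s)
  x = 6: RHS = 0, y in [0]  -> 1 point(s)
  x = 8: RHS = 13, y in [6, 17]  -> 2 point(s)
  x = 9: RHS = 8, y in [10, 13]  -> 2 point(s)
  x = 13: RHS = 13, y in [6, 17]  -> 2 point(s)
  x = 14: RHS = 16, y in [4, 19]  -> 2 point(s)
  x = 16: RHS = 4, y in [2, 21]  -> 2 point(s)
  x = 17: RHS = 1, y in [1, 22]  -> 2 point(s)
  x = 18: RHS = 8, y in [10, 13]  -> 2 point(s)
  x = 19: RHS = 8, y in [10, 13]  -> 2 point(s)
  x = 22: RHS = 3, y in [7, 16]  -> 2 point(s)
Affine points: 27. Add the point at infinity: total = 28.

#E(F_23) = 28


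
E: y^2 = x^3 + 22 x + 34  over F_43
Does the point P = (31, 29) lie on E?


Check whether y^2 = x^3 + 22 x + 34 (mod 43) for (x, y) = (31, 29).
LHS: y^2 = 29^2 mod 43 = 24
RHS: x^3 + 22 x + 34 = 31^3 + 22*31 + 34 mod 43 = 20
LHS != RHS

No, not on the curve


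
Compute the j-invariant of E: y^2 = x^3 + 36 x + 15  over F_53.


Delta = -16(4 a^3 + 27 b^2) mod 53 = 38
-1728 * (4 a)^3 = -1728 * (4*36)^3 mod 53 = 39
j = 39 * 38^(-1) mod 53 = 8

j = 8 (mod 53)


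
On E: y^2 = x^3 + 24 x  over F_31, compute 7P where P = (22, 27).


k = 7 = 111_2 (binary, LSB first: 111)
Double-and-add from P = (22, 27):
  bit 0 = 1: acc = O + (22, 27) = (22, 27)
  bit 1 = 1: acc = (22, 27) + (28, 26) = (6, 22)
  bit 2 = 1: acc = (6, 22) + (10, 0) = (22, 4)

7P = (22, 4)


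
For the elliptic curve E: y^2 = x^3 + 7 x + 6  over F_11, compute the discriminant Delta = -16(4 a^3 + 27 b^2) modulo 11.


4 a^3 + 27 b^2 = 4*7^3 + 27*6^2 = 1372 + 972 = 2344
Delta = -16 * (2344) = -37504
Delta mod 11 = 6

Delta = 6 (mod 11)


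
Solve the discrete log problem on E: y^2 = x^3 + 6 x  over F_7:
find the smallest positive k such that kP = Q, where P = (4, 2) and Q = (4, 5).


Enumerate multiples of P until we hit Q = (4, 5):
  1P = (4, 2)
  2P = (1, 0)
  3P = (4, 5)
Match found at i = 3.

k = 3


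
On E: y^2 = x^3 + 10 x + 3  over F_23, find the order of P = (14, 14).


Compute successive multiples of P until we hit O:
  1P = (14, 14)
  2P = (18, 9)
  3P = (17, 7)
  4P = (0, 7)
  5P = (15, 20)
  6P = (7, 5)
  7P = (6, 16)
  8P = (16, 21)
  ... (continuing to 21P)
  21P = O

ord(P) = 21


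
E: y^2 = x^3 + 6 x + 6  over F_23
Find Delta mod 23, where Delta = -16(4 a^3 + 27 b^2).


4 a^3 + 27 b^2 = 4*6^3 + 27*6^2 = 864 + 972 = 1836
Delta = -16 * (1836) = -29376
Delta mod 23 = 18

Delta = 18 (mod 23)


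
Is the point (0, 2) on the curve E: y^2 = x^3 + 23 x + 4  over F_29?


Check whether y^2 = x^3 + 23 x + 4 (mod 29) for (x, y) = (0, 2).
LHS: y^2 = 2^2 mod 29 = 4
RHS: x^3 + 23 x + 4 = 0^3 + 23*0 + 4 mod 29 = 4
LHS = RHS

Yes, on the curve


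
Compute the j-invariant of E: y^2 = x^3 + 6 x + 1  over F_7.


Delta = -16(4 a^3 + 27 b^2) mod 7 = 3
-1728 * (4 a)^3 = -1728 * (4*6)^3 mod 7 = 6
j = 6 * 3^(-1) mod 7 = 2

j = 2 (mod 7)


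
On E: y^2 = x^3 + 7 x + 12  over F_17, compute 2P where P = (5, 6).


Doubling: s = (3 x1^2 + a) / (2 y1)
s = (3*5^2 + 7) / (2*6) mod 17 = 4
x3 = s^2 - 2 x1 mod 17 = 4^2 - 2*5 = 6
y3 = s (x1 - x3) - y1 mod 17 = 4 * (5 - 6) - 6 = 7

2P = (6, 7)


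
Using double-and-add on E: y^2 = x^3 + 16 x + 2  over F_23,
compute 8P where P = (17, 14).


k = 8 = 1000_2 (binary, LSB first: 0001)
Double-and-add from P = (17, 14):
  bit 0 = 0: acc unchanged = O
  bit 1 = 0: acc unchanged = O
  bit 2 = 0: acc unchanged = O
  bit 3 = 1: acc = O + (9, 1) = (9, 1)

8P = (9, 1)


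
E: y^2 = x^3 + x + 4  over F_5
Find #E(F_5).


For each x in F_5, count y with y^2 = x^3 + 1 x + 4 mod 5:
  x = 0: RHS = 4, y in [2, 3]  -> 2 point(s)
  x = 1: RHS = 1, y in [1, 4]  -> 2 point(s)
  x = 2: RHS = 4, y in [2, 3]  -> 2 point(s)
  x = 3: RHS = 4, y in [2, 3]  -> 2 point(s)
Affine points: 8. Add the point at infinity: total = 9.

#E(F_5) = 9


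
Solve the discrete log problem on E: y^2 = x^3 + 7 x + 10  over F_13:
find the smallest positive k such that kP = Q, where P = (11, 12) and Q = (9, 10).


Enumerate multiples of P until we hit Q = (9, 10):
  1P = (11, 12)
  2P = (0, 7)
  3P = (5, 12)
  4P = (10, 1)
  5P = (9, 10)
Match found at i = 5.

k = 5


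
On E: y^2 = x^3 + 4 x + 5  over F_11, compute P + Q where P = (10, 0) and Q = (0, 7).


P != Q, so use the chord formula.
s = (y2 - y1) / (x2 - x1) = (7) / (1) mod 11 = 7
x3 = s^2 - x1 - x2 mod 11 = 7^2 - 10 - 0 = 6
y3 = s (x1 - x3) - y1 mod 11 = 7 * (10 - 6) - 0 = 6

P + Q = (6, 6)


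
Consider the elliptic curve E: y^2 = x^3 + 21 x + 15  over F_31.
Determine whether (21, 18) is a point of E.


Check whether y^2 = x^3 + 21 x + 15 (mod 31) for (x, y) = (21, 18).
LHS: y^2 = 18^2 mod 31 = 14
RHS: x^3 + 21 x + 15 = 21^3 + 21*21 + 15 mod 31 = 14
LHS = RHS

Yes, on the curve


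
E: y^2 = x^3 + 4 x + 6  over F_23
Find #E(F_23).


For each x in F_23, count y with y^2 = x^3 + 4 x + 6 mod 23:
  x = 0: RHS = 6, y in [11, 12]  -> 2 point(s)
  x = 5: RHS = 13, y in [6, 17]  -> 2 point(s)
  x = 6: RHS = 16, y in [4, 19]  -> 2 point(s)
  x = 7: RHS = 9, y in [3, 20]  -> 2 point(s)
  x = 9: RHS = 12, y in [9, 14]  -> 2 point(s)
  x = 11: RHS = 1, y in [1, 22]  -> 2 point(s)
  x = 13: RHS = 1, y in [1, 22]  -> 2 point(s)
  x = 14: RHS = 0, y in [0]  -> 1 point(s)
  x = 16: RHS = 3, y in [7, 16]  -> 2 point(s)
  x = 19: RHS = 18, y in [8, 15]  -> 2 point(s)
  x = 20: RHS = 13, y in [6, 17]  -> 2 point(s)
  x = 21: RHS = 13, y in [6, 17]  -> 2 point(s)
  x = 22: RHS = 1, y in [1, 22]  -> 2 point(s)
Affine points: 25. Add the point at infinity: total = 26.

#E(F_23) = 26


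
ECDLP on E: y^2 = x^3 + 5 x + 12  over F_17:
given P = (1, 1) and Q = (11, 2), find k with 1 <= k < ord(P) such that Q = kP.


Enumerate multiples of P until we hit Q = (11, 2):
  1P = (1, 1)
  2P = (14, 15)
  3P = (10, 5)
  4P = (2, 8)
  5P = (12, 7)
  6P = (5, 3)
  7P = (7, 13)
  8P = (13, 9)
  9P = (11, 15)
  10P = (9, 15)
  11P = (9, 2)
  12P = (11, 2)
Match found at i = 12.

k = 12


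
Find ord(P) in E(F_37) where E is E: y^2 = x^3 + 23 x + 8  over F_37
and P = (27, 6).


Compute successive multiples of P until we hit O:
  1P = (27, 6)
  2P = (32, 29)
  3P = (11, 1)
  4P = (3, 20)
  5P = (4, 33)
  6P = (5, 10)
  7P = (35, 19)
  8P = (21, 13)
  ... (continuing to 40P)
  40P = O

ord(P) = 40


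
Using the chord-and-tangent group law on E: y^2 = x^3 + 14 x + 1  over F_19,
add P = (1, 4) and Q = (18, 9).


P != Q, so use the chord formula.
s = (y2 - y1) / (x2 - x1) = (5) / (17) mod 19 = 7
x3 = s^2 - x1 - x2 mod 19 = 7^2 - 1 - 18 = 11
y3 = s (x1 - x3) - y1 mod 19 = 7 * (1 - 11) - 4 = 2

P + Q = (11, 2)


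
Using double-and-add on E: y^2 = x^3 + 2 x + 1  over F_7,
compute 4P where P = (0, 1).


k = 4 = 100_2 (binary, LSB first: 001)
Double-and-add from P = (0, 1):
  bit 0 = 0: acc unchanged = O
  bit 1 = 0: acc unchanged = O
  bit 2 = 1: acc = O + (0, 6) = (0, 6)

4P = (0, 6)


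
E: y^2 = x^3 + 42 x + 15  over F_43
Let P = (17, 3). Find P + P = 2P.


Doubling: s = (3 x1^2 + a) / (2 y1)
s = (3*17^2 + 42) / (2*3) mod 43 = 1
x3 = s^2 - 2 x1 mod 43 = 1^2 - 2*17 = 10
y3 = s (x1 - x3) - y1 mod 43 = 1 * (17 - 10) - 3 = 4

2P = (10, 4)


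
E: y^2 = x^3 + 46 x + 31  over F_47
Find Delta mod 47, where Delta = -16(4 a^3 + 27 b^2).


4 a^3 + 27 b^2 = 4*46^3 + 27*31^2 = 389344 + 25947 = 415291
Delta = -16 * (415291) = -6644656
Delta mod 47 = 16

Delta = 16 (mod 47)


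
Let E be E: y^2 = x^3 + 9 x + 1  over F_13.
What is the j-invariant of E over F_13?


Delta = -16(4 a^3 + 27 b^2) mod 13 = 11
-1728 * (4 a)^3 = -1728 * (4*9)^3 mod 13 = 12
j = 12 * 11^(-1) mod 13 = 7

j = 7 (mod 13)


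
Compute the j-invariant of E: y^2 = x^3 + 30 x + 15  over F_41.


Delta = -16(4 a^3 + 27 b^2) mod 41 = 38
-1728 * (4 a)^3 = -1728 * (4*30)^3 mod 41 = 39
j = 39 * 38^(-1) mod 41 = 28

j = 28 (mod 41)


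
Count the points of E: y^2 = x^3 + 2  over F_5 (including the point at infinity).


For each x in F_5, count y with y^2 = x^3 + 0 x + 2 mod 5:
  x = 2: RHS = 0, y in [0]  -> 1 point(s)
  x = 3: RHS = 4, y in [2, 3]  -> 2 point(s)
  x = 4: RHS = 1, y in [1, 4]  -> 2 point(s)
Affine points: 5. Add the point at infinity: total = 6.

#E(F_5) = 6


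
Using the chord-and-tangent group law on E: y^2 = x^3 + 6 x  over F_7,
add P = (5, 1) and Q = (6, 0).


P != Q, so use the chord formula.
s = (y2 - y1) / (x2 - x1) = (6) / (1) mod 7 = 6
x3 = s^2 - x1 - x2 mod 7 = 6^2 - 5 - 6 = 4
y3 = s (x1 - x3) - y1 mod 7 = 6 * (5 - 4) - 1 = 5

P + Q = (4, 5)


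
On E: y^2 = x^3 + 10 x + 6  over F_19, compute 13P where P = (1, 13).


k = 13 = 1101_2 (binary, LSB first: 1011)
Double-and-add from P = (1, 13):
  bit 0 = 1: acc = O + (1, 13) = (1, 13)
  bit 1 = 0: acc unchanged = (1, 13)
  bit 2 = 1: acc = (1, 13) + (17, 4) = (10, 17)
  bit 3 = 1: acc = (10, 17) + (8, 16) = (6, 4)

13P = (6, 4)


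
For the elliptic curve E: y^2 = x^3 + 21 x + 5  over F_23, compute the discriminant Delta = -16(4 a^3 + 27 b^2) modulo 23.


4 a^3 + 27 b^2 = 4*21^3 + 27*5^2 = 37044 + 675 = 37719
Delta = -16 * (37719) = -603504
Delta mod 23 = 16

Delta = 16 (mod 23)


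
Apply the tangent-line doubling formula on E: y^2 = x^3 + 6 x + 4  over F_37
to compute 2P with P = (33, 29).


Doubling: s = (3 x1^2 + a) / (2 y1)
s = (3*33^2 + 6) / (2*29) mod 37 = 29
x3 = s^2 - 2 x1 mod 37 = 29^2 - 2*33 = 35
y3 = s (x1 - x3) - y1 mod 37 = 29 * (33 - 35) - 29 = 24

2P = (35, 24)


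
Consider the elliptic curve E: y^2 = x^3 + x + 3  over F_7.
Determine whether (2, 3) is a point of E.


Check whether y^2 = x^3 + 1 x + 3 (mod 7) for (x, y) = (2, 3).
LHS: y^2 = 3^2 mod 7 = 2
RHS: x^3 + 1 x + 3 = 2^3 + 1*2 + 3 mod 7 = 6
LHS != RHS

No, not on the curve


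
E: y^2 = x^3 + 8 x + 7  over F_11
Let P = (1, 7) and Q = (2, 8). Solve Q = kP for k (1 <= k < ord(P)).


Enumerate multiples of P until we hit Q = (2, 8):
  1P = (1, 7)
  2P = (9, 4)
  3P = (2, 3)
  4P = (2, 8)
Match found at i = 4.

k = 4


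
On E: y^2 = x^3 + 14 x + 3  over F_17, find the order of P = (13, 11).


Compute successive multiples of P until we hit O:
  1P = (13, 11)
  2P = (4, 2)
  3P = (1, 1)
  4P = (7, 11)
  5P = (14, 6)
  6P = (15, 16)
  7P = (8, 10)
  8P = (11, 3)
  ... (continuing to 23P)
  23P = O

ord(P) = 23


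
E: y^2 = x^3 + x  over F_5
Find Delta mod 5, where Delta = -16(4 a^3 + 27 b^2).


4 a^3 + 27 b^2 = 4*1^3 + 27*0^2 = 4 + 0 = 4
Delta = -16 * (4) = -64
Delta mod 5 = 1

Delta = 1 (mod 5)


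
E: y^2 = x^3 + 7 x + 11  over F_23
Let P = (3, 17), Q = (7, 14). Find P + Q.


P != Q, so use the chord formula.
s = (y2 - y1) / (x2 - x1) = (20) / (4) mod 23 = 5
x3 = s^2 - x1 - x2 mod 23 = 5^2 - 3 - 7 = 15
y3 = s (x1 - x3) - y1 mod 23 = 5 * (3 - 15) - 17 = 15

P + Q = (15, 15)


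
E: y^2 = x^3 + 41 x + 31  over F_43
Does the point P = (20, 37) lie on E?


Check whether y^2 = x^3 + 41 x + 31 (mod 43) for (x, y) = (20, 37).
LHS: y^2 = 37^2 mod 43 = 36
RHS: x^3 + 41 x + 31 = 20^3 + 41*20 + 31 mod 43 = 36
LHS = RHS

Yes, on the curve


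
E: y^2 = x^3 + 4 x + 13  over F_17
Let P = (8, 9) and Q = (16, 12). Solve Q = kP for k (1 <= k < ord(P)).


Enumerate multiples of P until we hit Q = (16, 12):
  1P = (8, 9)
  2P = (14, 5)
  3P = (3, 16)
  4P = (10, 4)
  5P = (1, 16)
  6P = (9, 9)
  7P = (0, 8)
  8P = (13, 1)
  9P = (4, 5)
  10P = (6, 10)
  11P = (16, 12)
Match found at i = 11.

k = 11


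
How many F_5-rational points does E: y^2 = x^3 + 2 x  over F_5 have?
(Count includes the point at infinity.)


For each x in F_5, count y with y^2 = x^3 + 2 x + 0 mod 5:
  x = 0: RHS = 0, y in [0]  -> 1 point(s)
Affine points: 1. Add the point at infinity: total = 2.

#E(F_5) = 2


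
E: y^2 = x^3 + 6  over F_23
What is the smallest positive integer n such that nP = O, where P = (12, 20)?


Compute successive multiples of P until we hit O:
  1P = (12, 20)
  2P = (8, 14)
  3P = (11, 16)
  4P = (16, 10)
  5P = (7, 2)
  6P = (5, 19)
  7P = (14, 6)
  8P = (0, 11)
  ... (continuing to 24P)
  24P = O

ord(P) = 24


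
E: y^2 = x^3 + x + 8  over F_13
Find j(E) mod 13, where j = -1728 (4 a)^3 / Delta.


Delta = -16(4 a^3 + 27 b^2) mod 13 = 4
-1728 * (4 a)^3 = -1728 * (4*1)^3 mod 13 = 12
j = 12 * 4^(-1) mod 13 = 3

j = 3 (mod 13)


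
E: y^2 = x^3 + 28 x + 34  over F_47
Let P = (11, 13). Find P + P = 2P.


Doubling: s = (3 x1^2 + a) / (2 y1)
s = (3*11^2 + 28) / (2*13) mod 47 = 6
x3 = s^2 - 2 x1 mod 47 = 6^2 - 2*11 = 14
y3 = s (x1 - x3) - y1 mod 47 = 6 * (11 - 14) - 13 = 16

2P = (14, 16)


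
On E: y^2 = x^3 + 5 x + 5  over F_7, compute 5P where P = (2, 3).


k = 5 = 101_2 (binary, LSB first: 101)
Double-and-add from P = (2, 3):
  bit 0 = 1: acc = O + (2, 3) = (2, 3)
  bit 1 = 0: acc unchanged = (2, 3)
  bit 2 = 1: acc = (2, 3) + (1, 2) = (5, 1)

5P = (5, 1)


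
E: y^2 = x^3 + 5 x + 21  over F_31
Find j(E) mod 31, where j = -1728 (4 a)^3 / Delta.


Delta = -16(4 a^3 + 27 b^2) mod 31 = 12
-1728 * (4 a)^3 = -1728 * (4*5)^3 mod 31 = 16
j = 16 * 12^(-1) mod 31 = 22

j = 22 (mod 31)


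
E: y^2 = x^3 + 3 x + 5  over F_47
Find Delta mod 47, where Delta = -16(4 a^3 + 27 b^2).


4 a^3 + 27 b^2 = 4*3^3 + 27*5^2 = 108 + 675 = 783
Delta = -16 * (783) = -12528
Delta mod 47 = 21

Delta = 21 (mod 47)


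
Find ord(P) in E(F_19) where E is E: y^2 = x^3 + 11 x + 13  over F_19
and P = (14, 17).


Compute successive multiples of P until we hit O:
  1P = (14, 17)
  2P = (2, 10)
  3P = (4, 11)
  4P = (12, 7)
  5P = (18, 1)
  6P = (3, 15)
  7P = (8, 10)
  8P = (1, 14)
  ... (continuing to 22P)
  22P = O

ord(P) = 22


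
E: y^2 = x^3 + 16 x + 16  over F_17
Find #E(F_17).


For each x in F_17, count y with y^2 = x^3 + 16 x + 16 mod 17:
  x = 0: RHS = 16, y in [4, 13]  -> 2 point(s)
  x = 1: RHS = 16, y in [4, 13]  -> 2 point(s)
  x = 4: RHS = 8, y in [5, 12]  -> 2 point(s)
  x = 5: RHS = 0, y in [0]  -> 1 point(s)
  x = 12: RHS = 15, y in [7, 10]  -> 2 point(s)
  x = 14: RHS = 9, y in [3, 14]  -> 2 point(s)
  x = 16: RHS = 16, y in [4, 13]  -> 2 point(s)
Affine points: 13. Add the point at infinity: total = 14.

#E(F_17) = 14


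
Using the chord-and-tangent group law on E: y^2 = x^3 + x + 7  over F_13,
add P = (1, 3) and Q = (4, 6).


P != Q, so use the chord formula.
s = (y2 - y1) / (x2 - x1) = (3) / (3) mod 13 = 1
x3 = s^2 - x1 - x2 mod 13 = 1^2 - 1 - 4 = 9
y3 = s (x1 - x3) - y1 mod 13 = 1 * (1 - 9) - 3 = 2

P + Q = (9, 2)


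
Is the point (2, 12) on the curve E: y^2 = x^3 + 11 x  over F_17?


Check whether y^2 = x^3 + 11 x + 0 (mod 17) for (x, y) = (2, 12).
LHS: y^2 = 12^2 mod 17 = 8
RHS: x^3 + 11 x + 0 = 2^3 + 11*2 + 0 mod 17 = 13
LHS != RHS

No, not on the curve


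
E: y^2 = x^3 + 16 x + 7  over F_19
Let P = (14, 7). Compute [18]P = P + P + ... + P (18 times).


k = 18 = 10010_2 (binary, LSB first: 01001)
Double-and-add from P = (14, 7):
  bit 0 = 0: acc unchanged = O
  bit 1 = 1: acc = O + (0, 8) = (0, 8)
  bit 2 = 0: acc unchanged = (0, 8)
  bit 3 = 0: acc unchanged = (0, 8)
  bit 4 = 1: acc = (0, 8) + (9, 14) = (2, 16)

18P = (2, 16)


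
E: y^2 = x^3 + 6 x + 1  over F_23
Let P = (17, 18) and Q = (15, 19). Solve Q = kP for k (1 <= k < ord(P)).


Enumerate multiples of P until we hit Q = (15, 19):
  1P = (17, 18)
  2P = (15, 19)
Match found at i = 2.

k = 2


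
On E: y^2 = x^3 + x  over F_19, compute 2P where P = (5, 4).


Doubling: s = (3 x1^2 + a) / (2 y1)
s = (3*5^2 + 1) / (2*4) mod 19 = 0
x3 = s^2 - 2 x1 mod 19 = 0^2 - 2*5 = 9
y3 = s (x1 - x3) - y1 mod 19 = 0 * (5 - 9) - 4 = 15

2P = (9, 15)


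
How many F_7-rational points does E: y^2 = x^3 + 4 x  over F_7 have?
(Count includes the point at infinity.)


For each x in F_7, count y with y^2 = x^3 + 4 x + 0 mod 7:
  x = 0: RHS = 0, y in [0]  -> 1 point(s)
  x = 2: RHS = 2, y in [3, 4]  -> 2 point(s)
  x = 3: RHS = 4, y in [2, 5]  -> 2 point(s)
  x = 6: RHS = 2, y in [3, 4]  -> 2 point(s)
Affine points: 7. Add the point at infinity: total = 8.

#E(F_7) = 8


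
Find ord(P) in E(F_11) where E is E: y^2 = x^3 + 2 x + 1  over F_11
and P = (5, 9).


Compute successive multiples of P until we hit O:
  1P = (5, 9)
  2P = (1, 2)
  3P = (6, 3)
  4P = (3, 1)
  5P = (8, 1)
  6P = (10, 8)
  7P = (0, 1)
  8P = (9, 0)
  ... (continuing to 16P)
  16P = O

ord(P) = 16


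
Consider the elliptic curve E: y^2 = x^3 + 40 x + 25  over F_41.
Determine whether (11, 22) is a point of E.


Check whether y^2 = x^3 + 40 x + 25 (mod 41) for (x, y) = (11, 22).
LHS: y^2 = 22^2 mod 41 = 33
RHS: x^3 + 40 x + 25 = 11^3 + 40*11 + 25 mod 41 = 33
LHS = RHS

Yes, on the curve


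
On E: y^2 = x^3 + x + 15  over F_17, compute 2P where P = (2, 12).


Doubling: s = (3 x1^2 + a) / (2 y1)
s = (3*2^2 + 1) / (2*12) mod 17 = 14
x3 = s^2 - 2 x1 mod 17 = 14^2 - 2*2 = 5
y3 = s (x1 - x3) - y1 mod 17 = 14 * (2 - 5) - 12 = 14

2P = (5, 14)


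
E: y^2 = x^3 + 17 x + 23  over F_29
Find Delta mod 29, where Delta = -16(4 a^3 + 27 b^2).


4 a^3 + 27 b^2 = 4*17^3 + 27*23^2 = 19652 + 14283 = 33935
Delta = -16 * (33935) = -542960
Delta mod 29 = 7

Delta = 7 (mod 29)


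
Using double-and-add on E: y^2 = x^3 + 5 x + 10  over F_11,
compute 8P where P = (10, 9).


k = 8 = 1000_2 (binary, LSB first: 0001)
Double-and-add from P = (10, 9):
  bit 0 = 0: acc unchanged = O
  bit 1 = 0: acc unchanged = O
  bit 2 = 0: acc unchanged = O
  bit 3 = 1: acc = O + (9, 5) = (9, 5)

8P = (9, 5)


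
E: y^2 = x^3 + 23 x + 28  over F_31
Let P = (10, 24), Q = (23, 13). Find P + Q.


P != Q, so use the chord formula.
s = (y2 - y1) / (x2 - x1) = (20) / (13) mod 31 = 23
x3 = s^2 - x1 - x2 mod 31 = 23^2 - 10 - 23 = 0
y3 = s (x1 - x3) - y1 mod 31 = 23 * (10 - 0) - 24 = 20

P + Q = (0, 20)


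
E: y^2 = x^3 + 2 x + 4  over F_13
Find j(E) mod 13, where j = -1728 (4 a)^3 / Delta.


Delta = -16(4 a^3 + 27 b^2) mod 13 = 12
-1728 * (4 a)^3 = -1728 * (4*2)^3 mod 13 = 5
j = 5 * 12^(-1) mod 13 = 8

j = 8 (mod 13)


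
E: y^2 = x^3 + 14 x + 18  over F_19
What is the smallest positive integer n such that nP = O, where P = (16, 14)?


Compute successive multiples of P until we hit O:
  1P = (16, 14)
  2P = (4, 9)
  3P = (3, 12)
  4P = (17, 18)
  5P = (2, 4)
  6P = (5, 2)
  7P = (5, 17)
  8P = (2, 15)
  ... (continuing to 13P)
  13P = O

ord(P) = 13


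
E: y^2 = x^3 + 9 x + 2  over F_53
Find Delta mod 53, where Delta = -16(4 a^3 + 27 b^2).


4 a^3 + 27 b^2 = 4*9^3 + 27*2^2 = 2916 + 108 = 3024
Delta = -16 * (3024) = -48384
Delta mod 53 = 5

Delta = 5 (mod 53)


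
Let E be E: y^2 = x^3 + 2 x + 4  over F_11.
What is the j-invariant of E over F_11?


Delta = -16(4 a^3 + 27 b^2) mod 11 = 1
-1728 * (4 a)^3 = -1728 * (4*2)^3 mod 11 = 5
j = 5 * 1^(-1) mod 11 = 5

j = 5 (mod 11)


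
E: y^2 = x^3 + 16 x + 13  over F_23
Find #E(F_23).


For each x in F_23, count y with y^2 = x^3 + 16 x + 13 mod 23:
  x = 0: RHS = 13, y in [6, 17]  -> 2 point(s)
  x = 4: RHS = 3, y in [7, 16]  -> 2 point(s)
  x = 6: RHS = 3, y in [7, 16]  -> 2 point(s)
  x = 7: RHS = 8, y in [10, 13]  -> 2 point(s)
  x = 8: RHS = 9, y in [3, 20]  -> 2 point(s)
  x = 9: RHS = 12, y in [9, 14]  -> 2 point(s)
  x = 10: RHS = 0, y in [0]  -> 1 point(s)
  x = 11: RHS = 2, y in [5, 18]  -> 2 point(s)
  x = 12: RHS = 1, y in [1, 22]  -> 2 point(s)
  x = 13: RHS = 3, y in [7, 16]  -> 2 point(s)
  x = 16: RHS = 18, y in [8, 15]  -> 2 point(s)
  x = 17: RHS = 0, y in [0]  -> 1 point(s)
  x = 19: RHS = 0, y in [0]  -> 1 point(s)
Affine points: 23. Add the point at infinity: total = 24.

#E(F_23) = 24


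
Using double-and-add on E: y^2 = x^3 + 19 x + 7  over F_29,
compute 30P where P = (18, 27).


k = 30 = 11110_2 (binary, LSB first: 01111)
Double-and-add from P = (18, 27):
  bit 0 = 0: acc unchanged = O
  bit 1 = 1: acc = O + (0, 23) = (0, 23)
  bit 2 = 1: acc = (0, 23) + (16, 12) = (12, 7)
  bit 3 = 1: acc = (12, 7) + (22, 16) = (28, 25)
  bit 4 = 1: acc = (28, 25) + (5, 16) = (20, 21)

30P = (20, 21)
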